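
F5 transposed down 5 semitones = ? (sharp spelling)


F5: chromatic position 5 in octave 5 → absolute = 5×12 + 5 = 65
Transpose down 5: 65 - 5 = 60
60 = 5×12 + 0 → C in octave 5
Result = C5


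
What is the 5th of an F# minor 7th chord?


Step by step:
Minor 7th chord = root + minor 3rd + perfect 5th + minor 7th
Seventh chords stack in thirds, so the letter names are F-A-C-E
Root: F#
Minor 3rd above F#: A
Perfect 5th above F#: C#
Minor 7th above F#: E
The 5th = C#


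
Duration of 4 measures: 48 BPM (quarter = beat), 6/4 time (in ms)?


Working:
Quarter-note beat duration = 60000 / 48 ms
Beats per measure (6/4) = 6
One measure = 6 × 60000 / 48 = 360000 / 48 ms
4 measures = 4 × 360000 / 48 = 1440000 / 48
= 30000.0 ms


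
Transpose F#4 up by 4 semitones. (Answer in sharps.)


Step by step:
F#4: chromatic position 6 in octave 4 → absolute = 4×12 + 6 = 54
Transpose up 4: 54 + 4 = 58
58 = 4×12 + 10 → A# in octave 4
Result = A#4


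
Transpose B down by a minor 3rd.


minor 3rd: 3 letter names, 3 semitones
Letter: B - 2 → G
Pitch: B - 3 semitones, spelled as a G → G#
= G#


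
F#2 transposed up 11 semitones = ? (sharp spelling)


Step by step:
F#2: chromatic position 6 in octave 2 → absolute = 2×12 + 6 = 30
Transpose up 11: 30 + 11 = 41
41 = 3×12 + 5 → F in octave 3
Result = F3


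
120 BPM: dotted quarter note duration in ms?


One quarter-note beat = 60000 / BPM = 60000 / 120 ms
Dotted quarter note = 3/2 × quarter note
Duration = 3/2 × 60000 / 120 = 90000 / 120
= 750.0 ms


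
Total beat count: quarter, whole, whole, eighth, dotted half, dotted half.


Let's work it out.
Beat values:
  quarter = 1 beat
  whole = 4 beats
  whole = 4 beats
  eighth = 0.5 beats
  dotted half = 3 beats
  dotted half = 3 beats
Sum = 1 + 4 + 4 + 0.5 + 3 + 3
= 15.5 beats


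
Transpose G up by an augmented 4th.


Step by step:
augmented 4th: 4 letter names, 6 semitones
Letter: G + 3 → C
Pitch: G + 6 semitones, spelled as a C → C#
= C#


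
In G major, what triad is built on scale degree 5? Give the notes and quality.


Let's work it out.
G major scale: G A B C D E F#
Diatonic triad on degree 5 stacks scale notes 5, 7, 2: D F# A
D→F# = 4 semitones; D→A = 7 semitones → major triad
= D F# A (major)


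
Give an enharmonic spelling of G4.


Enharmonic notes sound the same pitch but are spelled with different letter names
G and Abb name the same pitch class
= Abb4


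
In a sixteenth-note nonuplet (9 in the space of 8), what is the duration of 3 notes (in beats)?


Working:
Nonuplet: 9 notes occupy the space of 8 sixteenth notes
Space = 8 × 1/4 = 2 beats
Each nonuplet note = 2 / 9 = 2/9 beats
3 notes = 3 × 2/9 = 2/3
= 2/3 beats


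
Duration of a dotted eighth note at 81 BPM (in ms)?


One quarter-note beat = 60000 / BPM = 60000 / 81 ms
Dotted eighth note = 3/4 × quarter note
Duration = 3/4 × 60000 / 81 = 45000 / 81
= 555.6 ms


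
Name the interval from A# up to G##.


Working:
Letter names: A → G spans 7 letter names → a 7th
Semitones: A# → G## = 11 half-steps
A 7th of 11 semitones is a major 7th
= major 7th


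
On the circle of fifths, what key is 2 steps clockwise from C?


Each clockwise step on the circle of fifths moves up a perfect 5th
From C: C → G → D
= D


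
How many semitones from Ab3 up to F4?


Solution.
Absolute semitone position = octave×12 + chromatic position
Ab3: 3×12 + 8 = 44
F4: 4×12 + 5 = 53
Difference = 53 - 44 = 9
= 9 semitones


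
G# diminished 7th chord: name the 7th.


Diminished 7th chord = root + minor 3rd + diminished 5th + diminished 7th
Seventh chords stack in thirds, so the letter names are G-B-D-F
Root: G#
Minor 3rd above G#: B
Diminished 5th above G#: D
Diminished 7th above G#: F
The 7th = F


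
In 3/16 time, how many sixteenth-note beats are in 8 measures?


Time signature 3/16: the bottom number 16 means the sixteenth note gets one count
The top number 3 means 3 sixteenth-note beats per measure
Total = 3 × 8 measures
= 24 sixteenth-note beats


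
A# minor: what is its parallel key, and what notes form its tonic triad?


Working:
Parallel keys share the same tonic but differ in mode
A# minor → parallel is A# major
Tonic triad of A# major = A# C## E#
= A# major; triad = A# C## E#


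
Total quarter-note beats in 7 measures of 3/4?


Step by step:
Time signature 3/4: the bottom number 4 means the quarter note gets one count
The top number 3 means 3 quarter-note beats per measure
Total = 3 × 7 measures
= 21 quarter-note beats


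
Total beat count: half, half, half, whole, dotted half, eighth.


Step by step:
Beat values:
  half = 2 beats
  half = 2 beats
  half = 2 beats
  whole = 4 beats
  dotted half = 3 beats
  eighth = 0.5 beats
Sum = 2 + 2 + 2 + 4 + 3 + 0.5
= 13.5 beats


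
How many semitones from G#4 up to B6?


Reasoning:
Absolute semitone position = octave×12 + chromatic position
G#4: 4×12 + 8 = 56
B6: 6×12 + 11 = 83
Difference = 83 - 56 = 27
= 27 semitones


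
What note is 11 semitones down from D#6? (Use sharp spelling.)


Let's work it out.
D#6: chromatic position 3 in octave 6 → absolute = 6×12 + 3 = 75
Transpose down 11: 75 - 11 = 64
64 = 5×12 + 4 → E in octave 5
Result = E5


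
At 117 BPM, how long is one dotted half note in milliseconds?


Working:
One quarter-note beat = 60000 / BPM = 60000 / 117 ms
Dotted half note = 3 × quarter note
Duration = 3 × 60000 / 117 = 180000 / 117
= 1538.5 ms


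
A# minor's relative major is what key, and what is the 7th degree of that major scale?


Reasoning:
The relative major shares the key signature and is a minor 3rd above the minor tonic
A minor 3rd above A# is C#
→ relative major of A# minor is C# major
C# major scale: C# D# E# F# G# A# B#
= C# major; 7th degree = B#


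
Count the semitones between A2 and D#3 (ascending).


Let's work it out.
Absolute semitone position = octave×12 + chromatic position
A2: 2×12 + 9 = 33
D#3: 3×12 + 3 = 39
Difference = 39 - 33 = 6
= 6 semitones


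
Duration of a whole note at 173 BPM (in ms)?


Step by step:
One quarter-note beat = 60000 / BPM = 60000 / 173 ms
Whole note = 4 × quarter note
Duration = 4 × 60000 / 173 = 240000 / 173
= 1387.3 ms


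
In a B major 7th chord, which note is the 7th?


Solution.
Major 7th chord = root + major 3rd + perfect 5th + major 7th
Seventh chords stack in thirds, so the letter names are B-D-F-A
Root: B
Major 3rd above B: D#
Perfect 5th above B: F#
Major 7th above B: A#
The 7th = A#


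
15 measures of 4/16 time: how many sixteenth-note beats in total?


Solution.
Time signature 4/16: the bottom number 16 means the sixteenth note gets one count
The top number 4 means 4 sixteenth-note beats per measure
Total = 4 × 15 measures
= 60 sixteenth-note beats


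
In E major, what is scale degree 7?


Working:
Major scale pattern: W-W-H-W-W-W-H (2-2-1-2-2-2-1 semitones)
Starting from E:
  E + 2 semitones → F#
  F# + 2 semitones → G#
  G# + 1 semitone → A
  A + 2 semitones → B
  B + 2 semitones → C#
  C# + 2 semitones → D#
  D# + 1 semitone → E
Scale: E F# G# A B C# D#
Degree 7 = D#


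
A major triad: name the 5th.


Working:
Major triad = root + major 3rd (4 semitones) + perfect 5th (7 semitones)
A triad on A stacks thirds, so the chord tones use letter names A-C-E
Root: A
Major 3rd above A: C#
Perfect 5th above A: E
The 5th = E


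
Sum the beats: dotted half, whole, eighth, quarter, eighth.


Step by step:
Beat values:
  dotted half = 3 beats
  whole = 4 beats
  eighth = 0.5 beats
  quarter = 1 beat
  eighth = 0.5 beats
Sum = 3 + 4 + 0.5 + 1 + 0.5
= 9 beats


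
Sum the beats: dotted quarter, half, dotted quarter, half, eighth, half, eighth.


Step by step:
Beat values:
  dotted quarter = 1.5 beats
  half = 2 beats
  dotted quarter = 1.5 beats
  half = 2 beats
  eighth = 0.5 beats
  half = 2 beats
  eighth = 0.5 beats
Sum = 1.5 + 2 + 1.5 + 2 + 0.5 + 2 + 0.5
= 10 beats


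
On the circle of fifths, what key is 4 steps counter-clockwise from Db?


Solution.
Each counter-clockwise step moves down a perfect 5th (= up a perfect 4th)
From Db: Db → F#/Gb → B → E → A
= A


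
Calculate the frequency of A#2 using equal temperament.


f = 440 × 2^(n/12) where n = semitones from A4
A#2: -23 semitones from A4
f = 440 × 2^(-23/12)
f = 116.54 Hz


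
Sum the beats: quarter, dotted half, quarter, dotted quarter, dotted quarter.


Working:
Beat values:
  quarter = 1 beat
  dotted half = 3 beats
  quarter = 1 beat
  dotted quarter = 1.5 beats
  dotted quarter = 1.5 beats
Sum = 1 + 3 + 1 + 1.5 + 1.5
= 8 beats


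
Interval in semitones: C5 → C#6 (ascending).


Absolute semitone position = octave×12 + chromatic position
C5: 5×12 + 0 = 60
C#6: 6×12 + 1 = 73
Difference = 73 - 60 = 13
= 13 semitones


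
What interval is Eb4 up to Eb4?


Letter names: E → E spans 1 letter name → a unison
Semitones: Eb4 → Eb4 = 0 half-steps
A unison of 0 semitones is a perfect unison
= perfect unison


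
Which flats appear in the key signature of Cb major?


Let's work it out.
Flat major keys: C(0), F(1), Bb(2), Eb(3), Ab(4), Db(5), Gb(6), Cb(7)
Cb major has 7 flats
Order of flats: Bb Eb Ab Db Gb Cb Fb → first 7: Bb, Eb, Ab, Db, Gb, Cb, Fb
= Bb, Eb, Ab, Db, Gb, Cb, Fb


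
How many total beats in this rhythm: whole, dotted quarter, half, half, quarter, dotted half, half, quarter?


Solution.
Beat values:
  whole = 4 beats
  dotted quarter = 1.5 beats
  half = 2 beats
  half = 2 beats
  quarter = 1 beat
  dotted half = 3 beats
  half = 2 beats
  quarter = 1 beat
Sum = 4 + 1.5 + 2 + 2 + 1 + 3 + 2 + 1
= 16.5 beats


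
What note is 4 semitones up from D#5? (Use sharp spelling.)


Step by step:
D#5: chromatic position 3 in octave 5 → absolute = 5×12 + 3 = 63
Transpose up 4: 63 + 4 = 67
67 = 5×12 + 7 → G in octave 5
Result = G5


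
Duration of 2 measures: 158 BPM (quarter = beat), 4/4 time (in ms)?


Quarter-note beat duration = 60000 / 158 ms
Beats per measure (4/4) = 4
One measure = 4 × 60000 / 158 = 240000 / 158 ms
2 measures = 2 × 240000 / 158 = 480000 / 158
= 3038.0 ms


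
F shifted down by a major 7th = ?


major 7th: 7 letter names, 11 semitones
Letter: F - 6 → G
Pitch: F - 11 semitones, spelled as a G → Gb
= Gb


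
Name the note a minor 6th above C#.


A 6th spans 6 letter names, so from C we land on A
A minor 6th = 8 semitones above C#
Spell A at that pitch: A
= A


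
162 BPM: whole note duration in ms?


One quarter-note beat = 60000 / BPM = 60000 / 162 ms
Whole note = 4 × quarter note
Duration = 4 × 60000 / 162 = 240000 / 162
= 1481.5 ms


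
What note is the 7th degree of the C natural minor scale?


Reasoning:
Natural minor scale pattern: W-H-W-W-H-W-W (2-1-2-2-1-2-2 semitones)
Starting from C:
  C + 2 semitones → D
  D + 1 semitone → Eb
  Eb + 2 semitones → F
  F + 2 semitones → G
  G + 1 semitone → Ab
  Ab + 2 semitones → Bb
  Bb + 2 semitones → C
Scale: C D Eb F G Ab Bb
Degree 7 = Bb


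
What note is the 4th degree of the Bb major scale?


Reasoning:
Major scale pattern: W-W-H-W-W-W-H (2-2-1-2-2-2-1 semitones)
Starting from Bb:
  Bb + 2 semitones → C
  C + 2 semitones → D
  D + 1 semitone → Eb
  Eb + 2 semitones → F
  F + 2 semitones → G
  G + 2 semitones → A
  A + 1 semitone → Bb
Scale: Bb C D Eb F G A
Degree 4 = Eb


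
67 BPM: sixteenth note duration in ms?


Reasoning:
One quarter-note beat = 60000 / BPM = 60000 / 67 ms
Sixteenth note = 1/4 × quarter note
Duration = 1/4 × 60000 / 67 = 15000 / 67
= 223.9 ms


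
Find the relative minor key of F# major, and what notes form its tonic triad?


Solution.
The relative minor shares the major's key signature and starts on its 6th degree
6th degree = a major 6th above the tonic; a major 6th above F# is D#
→ relative minor of F# major is D# minor
Tonic triad of D# minor = root + minor 3rd + perfect 5th = D# F# A#
= D# minor; triad = D# F# A#


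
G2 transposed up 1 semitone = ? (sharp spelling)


Step by step:
G2: chromatic position 7 in octave 2 → absolute = 2×12 + 7 = 31
Transpose up 1: 31 + 1 = 32
32 = 2×12 + 8 → G# in octave 2
Result = G#2


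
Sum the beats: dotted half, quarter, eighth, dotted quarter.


Working:
Beat values:
  dotted half = 3 beats
  quarter = 1 beat
  eighth = 0.5 beats
  dotted quarter = 1.5 beats
Sum = 3 + 1 + 0.5 + 1.5
= 6 beats


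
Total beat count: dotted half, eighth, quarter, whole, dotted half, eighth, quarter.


Reasoning:
Beat values:
  dotted half = 3 beats
  eighth = 0.5 beats
  quarter = 1 beat
  whole = 4 beats
  dotted half = 3 beats
  eighth = 0.5 beats
  quarter = 1 beat
Sum = 3 + 0.5 + 1 + 4 + 3 + 0.5 + 1
= 13 beats


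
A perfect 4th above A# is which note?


A 4th spans 4 letter names, so from A we land on D
A perfect 4th = 5 semitones above A#
Spell D at that pitch: D#
= D#


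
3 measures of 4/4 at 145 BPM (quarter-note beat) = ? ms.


Working:
Quarter-note beat duration = 60000 / 145 ms
Beats per measure (4/4) = 4
One measure = 4 × 60000 / 145 = 240000 / 145 ms
3 measures = 3 × 240000 / 145 = 720000 / 145
= 4965.5 ms


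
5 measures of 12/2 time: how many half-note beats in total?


Time signature 12/2: the bottom number 2 means the half note gets one count
The top number 12 means 12 half-note beats per measure
Total = 12 × 5 measures
= 60 half-note beats


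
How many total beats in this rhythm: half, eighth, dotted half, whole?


Step by step:
Beat values:
  half = 2 beats
  eighth = 0.5 beats
  dotted half = 3 beats
  whole = 4 beats
Sum = 2 + 0.5 + 3 + 4
= 9.5 beats


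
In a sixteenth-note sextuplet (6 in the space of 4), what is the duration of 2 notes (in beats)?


Reasoning:
Sextuplet: 6 notes occupy the space of 4 sixteenth notes
Space = 4 × 1/4 = 1 beat
Each sextuplet note = 1 / 6 = 1/6 beats
2 notes = 2 × 1/6 = 1/3
= 1/3 beats


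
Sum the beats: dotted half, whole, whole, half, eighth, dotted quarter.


Working:
Beat values:
  dotted half = 3 beats
  whole = 4 beats
  whole = 4 beats
  half = 2 beats
  eighth = 0.5 beats
  dotted quarter = 1.5 beats
Sum = 3 + 4 + 4 + 2 + 0.5 + 1.5
= 15 beats


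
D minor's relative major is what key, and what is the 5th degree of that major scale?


Let's work it out.
The relative major shares the key signature and is a minor 3rd above the minor tonic
A minor 3rd above D is F
→ relative major of D minor is F major
F major scale: F G A Bb C D E
= F major; 5th degree = C


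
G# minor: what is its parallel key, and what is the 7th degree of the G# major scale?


Parallel keys share the same tonic but differ in mode
G# minor → parallel is G# major
G# major scale: G# A# B# C# D# E# F##
= G# major; 7th degree = F##


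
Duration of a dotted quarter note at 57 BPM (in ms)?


One quarter-note beat = 60000 / BPM = 60000 / 57 ms
Dotted quarter note = 3/2 × quarter note
Duration = 3/2 × 60000 / 57 = 90000 / 57
= 1578.9 ms


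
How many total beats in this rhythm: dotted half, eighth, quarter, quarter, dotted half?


Step by step:
Beat values:
  dotted half = 3 beats
  eighth = 0.5 beats
  quarter = 1 beat
  quarter = 1 beat
  dotted half = 3 beats
Sum = 3 + 0.5 + 1 + 1 + 3
= 8.5 beats


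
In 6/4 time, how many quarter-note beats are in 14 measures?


Time signature 6/4: the bottom number 4 means the quarter note gets one count
The top number 6 means 6 quarter-note beats per measure
Total = 6 × 14 measures
= 84 quarter-note beats


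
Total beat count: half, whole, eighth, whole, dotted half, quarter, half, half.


Beat values:
  half = 2 beats
  whole = 4 beats
  eighth = 0.5 beats
  whole = 4 beats
  dotted half = 3 beats
  quarter = 1 beat
  half = 2 beats
  half = 2 beats
Sum = 2 + 4 + 0.5 + 4 + 3 + 1 + 2 + 2
= 18.5 beats


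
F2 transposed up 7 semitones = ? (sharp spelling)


Let's work it out.
F2: chromatic position 5 in octave 2 → absolute = 2×12 + 5 = 29
Transpose up 7: 29 + 7 = 36
36 = 3×12 + 0 → C in octave 3
Result = C3


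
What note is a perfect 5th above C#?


Reasoning:
A 5th spans 5 letter names, so from C we land on G
A perfect 5th = 7 semitones above C#
Spell G at that pitch: G#
= G#


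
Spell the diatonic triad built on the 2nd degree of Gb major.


Step by step:
Gb major scale: Gb Ab Bb Cb Db Eb F
Diatonic triad on degree 2 stacks scale notes 2, 4, 6: Ab Cb Eb
Ab→Cb = 3 semitones; Ab→Eb = 7 semitones → minor triad
= Ab Cb Eb (minor)


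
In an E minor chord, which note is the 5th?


Reasoning:
Minor triad = root + minor 3rd (3 semitones) + perfect 5th (7 semitones)
A triad on E stacks thirds, so the chord tones use letter names E-G-B
Root: E
Minor 3rd above E: G
Perfect 5th above E: B
The 5th = B


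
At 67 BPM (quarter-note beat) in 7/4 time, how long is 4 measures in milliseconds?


Let's work it out.
Quarter-note beat duration = 60000 / 67 ms
Beats per measure (7/4) = 7
One measure = 7 × 60000 / 67 = 420000 / 67 ms
4 measures = 4 × 420000 / 67 = 1680000 / 67
= 25074.6 ms


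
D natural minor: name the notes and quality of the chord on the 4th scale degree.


Working:
D natural minor scale: D E F G A Bb C
Diatonic triad on degree 4 stacks scale notes 4, 6, 1: G Bb D
G→Bb = 3 semitones; G→D = 7 semitones → minor triad
= G Bb D (minor)


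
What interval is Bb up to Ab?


Working:
Letter names: B → A spans 7 letter names → a 7th
Semitones: Bb → Ab = 10 half-steps
A 7th of 10 semitones is a minor 7th
= minor 7th


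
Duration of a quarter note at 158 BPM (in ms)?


Reasoning:
One quarter-note beat = 60000 / BPM = 60000 / 158 ms
Duration = 60000 / 158
= 379.7 ms


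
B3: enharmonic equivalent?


Working:
Enharmonic notes sound the same pitch but are spelled with different letter names
B and Cb name the same pitch class
Octave numbers change at C, so B3 = Cb4
= Cb4


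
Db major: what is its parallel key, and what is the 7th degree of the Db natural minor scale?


Let's work it out.
Parallel keys share the same tonic but differ in mode
Db major → parallel is Db minor
Db natural minor scale: Db Eb Fb Gb Ab Bbb Cb
= Db minor; 7th degree = Cb


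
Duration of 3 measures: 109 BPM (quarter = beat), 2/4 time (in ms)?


Let's work it out.
Quarter-note beat duration = 60000 / 109 ms
Beats per measure (2/4) = 2
One measure = 2 × 60000 / 109 = 120000 / 109 ms
3 measures = 3 × 120000 / 109 = 360000 / 109
= 3302.8 ms


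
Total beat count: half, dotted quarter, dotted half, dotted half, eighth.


Beat values:
  half = 2 beats
  dotted quarter = 1.5 beats
  dotted half = 3 beats
  dotted half = 3 beats
  eighth = 0.5 beats
Sum = 2 + 1.5 + 3 + 3 + 0.5
= 10 beats


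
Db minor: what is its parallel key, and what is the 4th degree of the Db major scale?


Reasoning:
Parallel keys share the same tonic but differ in mode
Db minor → parallel is Db major
Db major scale: Db Eb F Gb Ab Bb C
= Db major; 4th degree = Gb


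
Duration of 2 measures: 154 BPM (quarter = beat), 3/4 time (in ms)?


Let's work it out.
Quarter-note beat duration = 60000 / 154 ms
Beats per measure (3/4) = 3
One measure = 3 × 60000 / 154 = 180000 / 154 ms
2 measures = 2 × 180000 / 154 = 360000 / 154
= 2337.7 ms


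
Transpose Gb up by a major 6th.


Reasoning:
major 6th: 6 letter names, 9 semitones
Letter: G + 5 → E
Pitch: Gb + 9 semitones, spelled as an E → Eb
= Eb


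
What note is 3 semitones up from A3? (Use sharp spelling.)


Working:
A3: chromatic position 9 in octave 3 → absolute = 3×12 + 9 = 45
Transpose up 3: 45 + 3 = 48
48 = 4×12 + 0 → C in octave 4
Result = C4


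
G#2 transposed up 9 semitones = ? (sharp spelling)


Solution.
G#2: chromatic position 8 in octave 2 → absolute = 2×12 + 8 = 32
Transpose up 9: 32 + 9 = 41
41 = 3×12 + 5 → F in octave 3
Result = F3


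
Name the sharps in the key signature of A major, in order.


Step by step:
Sharp major keys follow the circle of fifths: C(0), G(1), D(2), A(3), E(4), B(5), F#(6), C#(7)
A major has 3 sharps
Order of sharps: F# C# G# D# A# E# B# → first 3: F#, C#, G#
= F#, C#, G#


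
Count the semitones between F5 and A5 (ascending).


Absolute semitone position = octave×12 + chromatic position
F5: 5×12 + 5 = 65
A5: 5×12 + 9 = 69
Difference = 69 - 65 = 4
= 4 semitones


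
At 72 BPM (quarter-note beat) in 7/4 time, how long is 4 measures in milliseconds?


Quarter-note beat duration = 60000 / 72 ms
Beats per measure (7/4) = 7
One measure = 7 × 60000 / 72 = 420000 / 72 ms
4 measures = 4 × 420000 / 72 = 1680000 / 72
= 23333.3 ms


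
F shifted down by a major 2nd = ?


Reasoning:
major 2nd: 2 letter names, 2 semitones
Letter: F - 1 → E
Pitch: F - 2 semitones, spelled as an E → Eb
= Eb


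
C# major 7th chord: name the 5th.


Major 7th chord = root + major 3rd + perfect 5th + major 7th
Seventh chords stack in thirds, so the letter names are C-E-G-B
Root: C#
Major 3rd above C#: E#
Perfect 5th above C#: G#
Major 7th above C#: B#
The 5th = G#


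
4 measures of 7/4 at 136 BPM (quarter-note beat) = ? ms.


Working:
Quarter-note beat duration = 60000 / 136 ms
Beats per measure (7/4) = 7
One measure = 7 × 60000 / 136 = 420000 / 136 ms
4 measures = 4 × 420000 / 136 = 1680000 / 136
= 12352.9 ms


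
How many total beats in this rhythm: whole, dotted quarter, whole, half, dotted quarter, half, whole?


Beat values:
  whole = 4 beats
  dotted quarter = 1.5 beats
  whole = 4 beats
  half = 2 beats
  dotted quarter = 1.5 beats
  half = 2 beats
  whole = 4 beats
Sum = 4 + 1.5 + 4 + 2 + 1.5 + 2 + 4
= 19 beats


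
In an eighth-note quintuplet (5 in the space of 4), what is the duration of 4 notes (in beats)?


Let's work it out.
Quintuplet: 5 notes occupy the space of 4 eighth notes
Space = 4 × 1/2 = 2 beats
Each quintuplet note = 2 / 5 = 2/5 beats
4 notes = 4 × 2/5 = 8/5
= 8/5 beats


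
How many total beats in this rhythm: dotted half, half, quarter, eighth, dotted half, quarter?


Solution.
Beat values:
  dotted half = 3 beats
  half = 2 beats
  quarter = 1 beat
  eighth = 0.5 beats
  dotted half = 3 beats
  quarter = 1 beat
Sum = 3 + 2 + 1 + 0.5 + 3 + 1
= 10.5 beats


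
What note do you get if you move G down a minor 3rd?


Step by step:
minor 3rd: 3 letter names, 3 semitones
Letter: G - 2 → E
Pitch: G - 3 semitones, spelled as an E → E
= E


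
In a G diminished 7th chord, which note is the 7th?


Diminished 7th chord = root + minor 3rd + diminished 5th + diminished 7th
Seventh chords stack in thirds, so the letter names are G-B-D-F
Root: G
Minor 3rd above G: Bb
Diminished 5th above G: Db
Diminished 7th above G: Fb
The 7th = Fb


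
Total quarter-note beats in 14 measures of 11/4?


Reasoning:
Time signature 11/4: the bottom number 4 means the quarter note gets one count
The top number 11 means 11 quarter-note beats per measure
Total = 11 × 14 measures
= 154 quarter-note beats


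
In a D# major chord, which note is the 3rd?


Major triad = root + major 3rd (4 semitones) + perfect 5th (7 semitones)
A triad on D# stacks thirds, so the chord tones use letter names D-F-A
Root: D#
Major 3rd above D#: F##
Perfect 5th above D#: A#
The 3rd = F##


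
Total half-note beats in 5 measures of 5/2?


Solution.
Time signature 5/2: the bottom number 2 means the half note gets one count
The top number 5 means 5 half-note beats per measure
Total = 5 × 5 measures
= 25 half-note beats


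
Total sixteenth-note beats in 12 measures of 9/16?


Time signature 9/16: the bottom number 16 means the sixteenth note gets one count
The top number 9 means 9 sixteenth-note beats per measure
Total = 9 × 12 measures
= 108 sixteenth-note beats


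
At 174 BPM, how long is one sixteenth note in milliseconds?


Working:
One quarter-note beat = 60000 / BPM = 60000 / 174 ms
Sixteenth note = 1/4 × quarter note
Duration = 1/4 × 60000 / 174 = 15000 / 174
= 86.2 ms


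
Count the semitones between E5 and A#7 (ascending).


Absolute semitone position = octave×12 + chromatic position
E5: 5×12 + 4 = 64
A#7: 7×12 + 10 = 94
Difference = 94 - 64 = 30
= 30 semitones


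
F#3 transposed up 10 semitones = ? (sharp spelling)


F#3: chromatic position 6 in octave 3 → absolute = 3×12 + 6 = 42
Transpose up 10: 42 + 10 = 52
52 = 4×12 + 4 → E in octave 4
Result = E4


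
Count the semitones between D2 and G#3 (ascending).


Working:
Absolute semitone position = octave×12 + chromatic position
D2: 2×12 + 2 = 26
G#3: 3×12 + 8 = 44
Difference = 44 - 26 = 18
= 18 semitones


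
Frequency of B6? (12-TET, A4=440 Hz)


f = 440 × 2^(n/12) where n = semitones from A4
B6: 26 semitones from A4
f = 440 × 2^(26/12)
f = 1975.53 Hz


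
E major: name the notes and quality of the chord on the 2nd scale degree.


Working:
E major scale: E F# G# A B C# D#
Diatonic triad on degree 2 stacks scale notes 2, 4, 6: F# A C#
F#→A = 3 semitones; F#→C# = 7 semitones → minor triad
= F# A C# (minor)


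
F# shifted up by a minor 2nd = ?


Working:
minor 2nd: 2 letter names, 1 semitones
Letter: F + 1 → G
Pitch: F# + 1 semitones, spelled as a G → G
= G


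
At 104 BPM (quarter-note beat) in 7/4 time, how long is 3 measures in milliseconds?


Quarter-note beat duration = 60000 / 104 ms
Beats per measure (7/4) = 7
One measure = 7 × 60000 / 104 = 420000 / 104 ms
3 measures = 3 × 420000 / 104 = 1260000 / 104
= 12115.4 ms


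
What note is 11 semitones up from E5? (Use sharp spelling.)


Step by step:
E5: chromatic position 4 in octave 5 → absolute = 5×12 + 4 = 64
Transpose up 11: 64 + 11 = 75
75 = 6×12 + 3 → D# in octave 6
Result = D#6


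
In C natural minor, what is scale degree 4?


Step by step:
Natural minor scale pattern: W-H-W-W-H-W-W (2-1-2-2-1-2-2 semitones)
Starting from C:
  C + 2 semitones → D
  D + 1 semitone → Eb
  Eb + 2 semitones → F
  F + 2 semitones → G
  G + 1 semitone → Ab
  Ab + 2 semitones → Bb
  Bb + 2 semitones → C
Scale: C D Eb F G Ab Bb
Degree 4 = F


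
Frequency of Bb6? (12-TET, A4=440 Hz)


Reasoning:
f = 440 × 2^(n/12) where n = semitones from A4
Bb6: 25 semitones from A4
f = 440 × 2^(25/12)
f = 1864.66 Hz


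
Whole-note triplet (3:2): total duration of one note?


Let's work it out.
Triplet: 3 notes occupy the space of 2 whole notes
Space = 2 × 4 = 8 beats
Each triplet note = 8 / 3 = 8/3 beats
= 8/3 beats


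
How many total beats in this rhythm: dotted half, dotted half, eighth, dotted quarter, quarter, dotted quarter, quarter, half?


Working:
Beat values:
  dotted half = 3 beats
  dotted half = 3 beats
  eighth = 0.5 beats
  dotted quarter = 1.5 beats
  quarter = 1 beat
  dotted quarter = 1.5 beats
  quarter = 1 beat
  half = 2 beats
Sum = 3 + 3 + 0.5 + 1.5 + 1 + 1.5 + 1 + 2
= 13.5 beats


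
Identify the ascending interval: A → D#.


Working:
Letter names: A → D spans 4 letter names → a 4th
Semitones: A → D# = 6 half-steps
A 4th of 6 semitones is an augmented 4th
= augmented 4th


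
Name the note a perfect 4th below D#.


Solution.
A 4th spans 4 letter names, so from D we land on A
A perfect 4th = 5 semitones below D#
Spell A at that pitch: A#
= A#


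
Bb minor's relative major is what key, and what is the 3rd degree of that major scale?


The relative major shares the key signature and is a minor 3rd above the minor tonic
A minor 3rd above Bb is Db
→ relative major of Bb minor is Db major
Db major scale: Db Eb F Gb Ab Bb C
= Db major; 3rd degree = F


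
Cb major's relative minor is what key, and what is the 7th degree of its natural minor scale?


Reasoning:
The relative minor shares the major's key signature and starts on its 6th degree
6th degree = a major 6th above the tonic; a major 6th above Cb is Ab
→ relative minor of Cb major is Ab minor
Ab natural minor scale: Ab Bb Cb Db Eb Fb Gb
= Ab minor; 7th degree = Gb


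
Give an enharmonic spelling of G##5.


Enharmonic notes sound the same pitch but are spelled with different letter names
G## and A name the same pitch class
= A5


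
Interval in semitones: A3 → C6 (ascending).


Reasoning:
Absolute semitone position = octave×12 + chromatic position
A3: 3×12 + 9 = 45
C6: 6×12 + 0 = 72
Difference = 72 - 45 = 27
= 27 semitones


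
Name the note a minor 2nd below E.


Reasoning:
A 2nd spans 2 letter names, so from E we land on D
A minor 2nd = 1 semitone below E
Spell D at that pitch: D#
= D#


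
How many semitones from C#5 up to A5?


Let's work it out.
Absolute semitone position = octave×12 + chromatic position
C#5: 5×12 + 1 = 61
A5: 5×12 + 9 = 69
Difference = 69 - 61 = 8
= 8 semitones


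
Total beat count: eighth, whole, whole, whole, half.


Beat values:
  eighth = 0.5 beats
  whole = 4 beats
  whole = 4 beats
  whole = 4 beats
  half = 2 beats
Sum = 0.5 + 4 + 4 + 4 + 2
= 14.5 beats


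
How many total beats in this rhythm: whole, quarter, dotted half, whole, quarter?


Beat values:
  whole = 4 beats
  quarter = 1 beat
  dotted half = 3 beats
  whole = 4 beats
  quarter = 1 beat
Sum = 4 + 1 + 3 + 4 + 1
= 13 beats


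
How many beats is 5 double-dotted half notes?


Base half note = 2 beats
Dot 1 adds half the previous value: +1
Dot 2 adds half the previous value: +1/2
One double-dotted half = 2 + 1 + 1/2 = 7/2
5 of them = 5 × 7/2 = 35/2
= 35/2 beats


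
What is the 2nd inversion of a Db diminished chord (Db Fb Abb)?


Working:
Root position: Db Fb Abb
2nd inversion: move root and 3rd up an octave
Bass note: Abb
Notes (bottom to top) = Abb Db Fb


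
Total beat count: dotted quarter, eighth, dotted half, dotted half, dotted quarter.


Step by step:
Beat values:
  dotted quarter = 1.5 beats
  eighth = 0.5 beats
  dotted half = 3 beats
  dotted half = 3 beats
  dotted quarter = 1.5 beats
Sum = 1.5 + 0.5 + 3 + 3 + 1.5
= 9.5 beats


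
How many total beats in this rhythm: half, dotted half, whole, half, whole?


Beat values:
  half = 2 beats
  dotted half = 3 beats
  whole = 4 beats
  half = 2 beats
  whole = 4 beats
Sum = 2 + 3 + 4 + 2 + 4
= 15 beats


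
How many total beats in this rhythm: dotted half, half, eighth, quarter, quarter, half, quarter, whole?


Beat values:
  dotted half = 3 beats
  half = 2 beats
  eighth = 0.5 beats
  quarter = 1 beat
  quarter = 1 beat
  half = 2 beats
  quarter = 1 beat
  whole = 4 beats
Sum = 3 + 2 + 0.5 + 1 + 1 + 2 + 1 + 4
= 14.5 beats


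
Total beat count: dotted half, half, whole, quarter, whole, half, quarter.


Reasoning:
Beat values:
  dotted half = 3 beats
  half = 2 beats
  whole = 4 beats
  quarter = 1 beat
  whole = 4 beats
  half = 2 beats
  quarter = 1 beat
Sum = 3 + 2 + 4 + 1 + 4 + 2 + 1
= 17 beats


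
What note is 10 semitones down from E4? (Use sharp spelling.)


Step by step:
E4: chromatic position 4 in octave 4 → absolute = 4×12 + 4 = 52
Transpose down 10: 52 - 10 = 42
42 = 3×12 + 6 → F# in octave 3
Result = F#3


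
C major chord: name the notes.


Reasoning:
Major triad = root + major 3rd (4 semitones) + perfect 5th (7 semitones)
A triad on C stacks thirds, so the chord tones use letter names C-E-G
Root: C
Major 3rd above C: E
Perfect 5th above C: G
Chord = C E G


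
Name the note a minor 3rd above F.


Reasoning:
A 3rd spans 3 letter names, so from F we land on A
A minor 3rd = 3 semitones above F
Spell A at that pitch: Ab
= Ab


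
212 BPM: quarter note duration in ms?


Solution.
One quarter-note beat = 60000 / BPM = 60000 / 212 ms
Duration = 60000 / 212
= 283.0 ms


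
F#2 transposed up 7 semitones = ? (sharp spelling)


F#2: chromatic position 6 in octave 2 → absolute = 2×12 + 6 = 30
Transpose up 7: 30 + 7 = 37
37 = 3×12 + 1 → C# in octave 3
Result = C#3


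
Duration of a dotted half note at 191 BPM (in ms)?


Reasoning:
One quarter-note beat = 60000 / BPM = 60000 / 191 ms
Dotted half note = 3 × quarter note
Duration = 3 × 60000 / 191 = 180000 / 191
= 942.4 ms


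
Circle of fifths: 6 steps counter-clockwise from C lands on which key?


Each counter-clockwise step moves down a perfect 5th (= up a perfect 4th)
From C: C → F → Bb → Eb → Ab → Db → F#/Gb
= F#/Gb


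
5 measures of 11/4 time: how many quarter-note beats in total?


Let's work it out.
Time signature 11/4: the bottom number 4 means the quarter note gets one count
The top number 11 means 11 quarter-note beats per measure
Total = 11 × 5 measures
= 55 quarter-note beats


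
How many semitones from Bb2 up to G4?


Solution.
Absolute semitone position = octave×12 + chromatic position
Bb2: 2×12 + 10 = 34
G4: 4×12 + 7 = 55
Difference = 55 - 34 = 21
= 21 semitones


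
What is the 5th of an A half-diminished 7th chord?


Step by step:
Half-diminished 7th chord = root + minor 3rd + diminished 5th + minor 7th
Seventh chords stack in thirds, so the letter names are A-C-E-G
Root: A
Minor 3rd above A: C
Diminished 5th above A: Eb
Minor 7th above A: G
The 5th = Eb


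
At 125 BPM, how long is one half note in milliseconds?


One quarter-note beat = 60000 / BPM = 60000 / 125 ms
Half note = 2 × quarter note
Duration = 2 × 60000 / 125 = 120000 / 125
= 960.0 ms


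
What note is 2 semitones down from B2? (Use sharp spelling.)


Solution.
B2: chromatic position 11 in octave 2 → absolute = 2×12 + 11 = 35
Transpose down 2: 35 - 2 = 33
33 = 2×12 + 9 → A in octave 2
Result = A2


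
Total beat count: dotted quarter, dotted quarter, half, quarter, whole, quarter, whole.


Beat values:
  dotted quarter = 1.5 beats
  dotted quarter = 1.5 beats
  half = 2 beats
  quarter = 1 beat
  whole = 4 beats
  quarter = 1 beat
  whole = 4 beats
Sum = 1.5 + 1.5 + 2 + 1 + 4 + 1 + 4
= 15 beats


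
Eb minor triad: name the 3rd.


Minor triad = root + minor 3rd (3 semitones) + perfect 5th (7 semitones)
A triad on Eb stacks thirds, so the chord tones use letter names E-G-B
Root: Eb
Minor 3rd above Eb: Gb
Perfect 5th above Eb: Bb
The 3rd = Gb


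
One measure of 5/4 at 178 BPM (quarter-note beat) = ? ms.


Working:
Quarter-note beat duration = 60000 / 178 ms
Beats per measure (5/4) = 5
One measure = 5 × 60000 / 178 = 300000 / 178 ms
= 1685.4 ms


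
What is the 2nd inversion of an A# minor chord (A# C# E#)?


Root position: A# C# E#
2nd inversion: move root and 3rd up an octave
Bass note: E#
Notes (bottom to top) = E# A# C#


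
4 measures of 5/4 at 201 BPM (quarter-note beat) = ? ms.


Reasoning:
Quarter-note beat duration = 60000 / 201 ms
Beats per measure (5/4) = 5
One measure = 5 × 60000 / 201 = 300000 / 201 ms
4 measures = 4 × 300000 / 201 = 1200000 / 201
= 5970.1 ms


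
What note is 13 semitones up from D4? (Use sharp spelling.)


Reasoning:
D4: chromatic position 2 in octave 4 → absolute = 4×12 + 2 = 50
Transpose up 13: 50 + 13 = 63
63 = 5×12 + 3 → D# in octave 5
Result = D#5


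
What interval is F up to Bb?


Working:
Letter names: F → B spans 4 letter names → a 4th
Semitones: F → Bb = 5 half-steps
A 4th of 5 semitones is a perfect 4th
= perfect 4th


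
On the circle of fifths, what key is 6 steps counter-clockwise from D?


Each counter-clockwise step moves down a perfect 5th (= up a perfect 4th)
From D: D → G → C → F → Bb → Eb → Ab
= Ab


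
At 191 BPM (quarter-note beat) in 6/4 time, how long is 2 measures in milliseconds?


Working:
Quarter-note beat duration = 60000 / 191 ms
Beats per measure (6/4) = 6
One measure = 6 × 60000 / 191 = 360000 / 191 ms
2 measures = 2 × 360000 / 191 = 720000 / 191
= 3769.6 ms


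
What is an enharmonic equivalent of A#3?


Enharmonic notes sound the same pitch but are spelled with different letter names
A# and Bb name the same pitch class
= Bb3


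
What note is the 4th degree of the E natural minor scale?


Working:
Natural minor scale pattern: W-H-W-W-H-W-W (2-1-2-2-1-2-2 semitones)
Starting from E:
  E + 2 semitones → F#
  F# + 1 semitone → G
  G + 2 semitones → A
  A + 2 semitones → B
  B + 1 semitone → C
  C + 2 semitones → D
  D + 2 semitones → E
Scale: E F# G A B C D
Degree 4 = A


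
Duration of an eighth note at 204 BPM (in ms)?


Let's work it out.
One quarter-note beat = 60000 / BPM = 60000 / 204 ms
Eighth note = 1/2 × quarter note
Duration = 1/2 × 60000 / 204 = 30000 / 204
= 147.1 ms


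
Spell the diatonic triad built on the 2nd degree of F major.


Solution.
F major scale: F G A Bb C D E
Diatonic triad on degree 2 stacks scale notes 2, 4, 6: G Bb D
G→Bb = 3 semitones; G→D = 7 semitones → minor triad
= G Bb D (minor)


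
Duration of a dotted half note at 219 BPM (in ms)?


One quarter-note beat = 60000 / BPM = 60000 / 219 ms
Dotted half note = 3 × quarter note
Duration = 3 × 60000 / 219 = 180000 / 219
= 821.9 ms


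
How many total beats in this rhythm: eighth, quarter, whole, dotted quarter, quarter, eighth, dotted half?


Reasoning:
Beat values:
  eighth = 0.5 beats
  quarter = 1 beat
  whole = 4 beats
  dotted quarter = 1.5 beats
  quarter = 1 beat
  eighth = 0.5 beats
  dotted half = 3 beats
Sum = 0.5 + 1 + 4 + 1.5 + 1 + 0.5 + 3
= 11.5 beats


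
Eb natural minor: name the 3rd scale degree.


Reasoning:
Natural minor scale pattern: W-H-W-W-H-W-W (2-1-2-2-1-2-2 semitones)
Starting from Eb:
  Eb + 2 semitones → F
  F + 1 semitone → Gb
  Gb + 2 semitones → Ab
  Ab + 2 semitones → Bb
  Bb + 1 semitone → Cb
  Cb + 2 semitones → Db
  Db + 2 semitones → Eb
Scale: Eb F Gb Ab Bb Cb Db
Degree 3 = Gb


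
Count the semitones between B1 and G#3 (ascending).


Absolute semitone position = octave×12 + chromatic position
B1: 1×12 + 11 = 23
G#3: 3×12 + 8 = 44
Difference = 44 - 23 = 21
= 21 semitones


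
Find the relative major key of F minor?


The relative major shares the key signature and is a minor 3rd above the minor tonic
A minor 3rd above F is Ab
→ relative major of F minor is Ab major
= Ab major


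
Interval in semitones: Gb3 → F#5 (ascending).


Reasoning:
Absolute semitone position = octave×12 + chromatic position
Gb3: 3×12 + 6 = 42
F#5: 5×12 + 6 = 66
Difference = 66 - 42 = 24
= 24 semitones


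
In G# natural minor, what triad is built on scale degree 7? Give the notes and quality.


Let's work it out.
G# natural minor scale: G# A# B C# D# E F#
Diatonic triad on degree 7 stacks scale notes 7, 2, 4: F# A# C#
F#→A# = 4 semitones; F#→C# = 7 semitones → major triad
= F# A# C# (major)


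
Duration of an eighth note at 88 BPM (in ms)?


Step by step:
One quarter-note beat = 60000 / BPM = 60000 / 88 ms
Eighth note = 1/2 × quarter note
Duration = 1/2 × 60000 / 88 = 30000 / 88
= 340.9 ms


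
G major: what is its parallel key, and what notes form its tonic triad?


Parallel keys share the same tonic but differ in mode
G major → parallel is G minor
Tonic triad of G minor = G Bb D
= G minor; triad = G Bb D


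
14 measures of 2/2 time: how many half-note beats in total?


Time signature 2/2: the bottom number 2 means the half note gets one count
The top number 2 means 2 half-note beats per measure
Total = 2 × 14 measures
= 28 half-note beats


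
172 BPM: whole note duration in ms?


One quarter-note beat = 60000 / BPM = 60000 / 172 ms
Whole note = 4 × quarter note
Duration = 4 × 60000 / 172 = 240000 / 172
= 1395.3 ms


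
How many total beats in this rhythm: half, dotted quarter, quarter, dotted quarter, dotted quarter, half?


Beat values:
  half = 2 beats
  dotted quarter = 1.5 beats
  quarter = 1 beat
  dotted quarter = 1.5 beats
  dotted quarter = 1.5 beats
  half = 2 beats
Sum = 2 + 1.5 + 1 + 1.5 + 1.5 + 2
= 9.5 beats


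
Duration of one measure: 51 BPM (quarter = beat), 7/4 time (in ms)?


Step by step:
Quarter-note beat duration = 60000 / 51 ms
Beats per measure (7/4) = 7
One measure = 7 × 60000 / 51 = 420000 / 51 ms
= 8235.3 ms
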